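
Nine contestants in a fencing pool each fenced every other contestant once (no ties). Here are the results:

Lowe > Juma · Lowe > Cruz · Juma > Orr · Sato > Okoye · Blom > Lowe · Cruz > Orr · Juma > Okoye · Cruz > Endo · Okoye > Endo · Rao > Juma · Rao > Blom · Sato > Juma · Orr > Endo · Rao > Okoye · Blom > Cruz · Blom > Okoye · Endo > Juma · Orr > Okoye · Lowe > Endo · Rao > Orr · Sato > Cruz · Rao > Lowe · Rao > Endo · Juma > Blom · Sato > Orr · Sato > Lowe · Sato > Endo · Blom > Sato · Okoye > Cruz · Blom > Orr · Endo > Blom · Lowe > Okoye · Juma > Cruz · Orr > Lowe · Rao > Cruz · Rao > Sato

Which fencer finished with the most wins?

Win totals: Lowe 4, Blom 5, Endo 2, Cruz 2, Okoye 2, Juma 4, Rao 8, Sato 6, Orr 3.
Rao leads with 8 wins (next highest: 6).

Rao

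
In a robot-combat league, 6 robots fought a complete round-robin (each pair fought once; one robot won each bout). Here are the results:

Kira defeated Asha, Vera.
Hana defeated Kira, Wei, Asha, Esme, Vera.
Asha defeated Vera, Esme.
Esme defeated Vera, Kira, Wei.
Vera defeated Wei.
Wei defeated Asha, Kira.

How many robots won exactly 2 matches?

Win totals: Hana 5, Kira 2, Wei 2, Asha 2, Esme 3, Vera 1.
Exactly 2: Kira, Wei, Asha — 3 robots.

3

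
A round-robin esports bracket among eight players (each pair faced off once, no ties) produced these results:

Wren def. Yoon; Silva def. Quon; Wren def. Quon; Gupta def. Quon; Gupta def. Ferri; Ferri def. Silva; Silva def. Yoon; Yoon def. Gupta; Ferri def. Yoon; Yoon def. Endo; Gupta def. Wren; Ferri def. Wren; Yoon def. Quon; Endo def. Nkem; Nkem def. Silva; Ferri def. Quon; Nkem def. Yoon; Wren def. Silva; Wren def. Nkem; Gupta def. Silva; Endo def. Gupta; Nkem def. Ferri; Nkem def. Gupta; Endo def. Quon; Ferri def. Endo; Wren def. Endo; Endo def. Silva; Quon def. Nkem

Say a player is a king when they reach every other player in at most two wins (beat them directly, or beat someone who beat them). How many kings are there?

6

Quon cannot reach Endo, Wren in two steps.
Silva cannot reach Ferri, Wren in two steps.
Endo reaches everyone (king).
Yoon reaches everyone (king).
Nkem reaches everyone (king).
Ferri reaches everyone (king).
Gupta reaches everyone (king).
Wren reaches everyone (king).
Kings: Endo, Yoon, Nkem, Ferri, Gupta, Wren — 6.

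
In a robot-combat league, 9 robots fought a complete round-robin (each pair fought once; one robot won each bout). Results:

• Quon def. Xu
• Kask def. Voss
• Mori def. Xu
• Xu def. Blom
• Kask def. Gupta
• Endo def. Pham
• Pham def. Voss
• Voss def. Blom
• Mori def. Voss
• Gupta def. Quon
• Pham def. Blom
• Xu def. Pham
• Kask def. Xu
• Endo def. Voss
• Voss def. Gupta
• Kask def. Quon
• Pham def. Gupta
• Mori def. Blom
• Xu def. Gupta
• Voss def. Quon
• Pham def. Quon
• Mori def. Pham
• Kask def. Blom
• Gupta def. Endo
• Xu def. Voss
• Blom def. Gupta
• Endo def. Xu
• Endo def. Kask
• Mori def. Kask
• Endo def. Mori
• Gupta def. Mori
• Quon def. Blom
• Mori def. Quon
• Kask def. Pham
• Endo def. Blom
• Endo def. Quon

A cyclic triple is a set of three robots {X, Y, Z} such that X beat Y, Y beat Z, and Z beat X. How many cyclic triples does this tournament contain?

14

Win totals: Gupta 3, Mori 6, Pham 4, Voss 3, Blom 1, Quon 2, Xu 4, Endo 7, Kask 6.
A robot with w wins dominates both others in C(w,2) triples; summing gives 3 + 15 + 6 + 3 + 0 + 1 + 6 + 21 + 15 = 70 transitive triples.
Total triples C(9,3) = 84, so cyclic triples = 84 − 70 = 14.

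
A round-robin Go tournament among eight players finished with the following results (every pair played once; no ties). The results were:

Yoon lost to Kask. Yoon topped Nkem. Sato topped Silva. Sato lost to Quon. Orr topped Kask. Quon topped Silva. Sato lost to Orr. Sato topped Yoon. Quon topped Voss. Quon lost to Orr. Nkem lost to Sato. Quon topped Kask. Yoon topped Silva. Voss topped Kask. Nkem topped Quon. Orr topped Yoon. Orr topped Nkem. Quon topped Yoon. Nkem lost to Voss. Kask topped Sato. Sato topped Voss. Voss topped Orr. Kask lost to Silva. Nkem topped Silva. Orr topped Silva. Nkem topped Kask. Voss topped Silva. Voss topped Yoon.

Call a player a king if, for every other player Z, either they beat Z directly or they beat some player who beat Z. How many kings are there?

4

Yoon cannot reach Orr, Sato, Voss in two steps.
Nkem cannot reach Orr in two steps.
Quon reaches everyone (king).
Orr reaches everyone (king).
Kask cannot reach Quon, Orr in two steps.
Silva cannot reach Nkem, Quon, Orr, Voss in two steps.
Sato reaches everyone (king).
Voss reaches everyone (king).
Kings: Quon, Orr, Sato, Voss — 4.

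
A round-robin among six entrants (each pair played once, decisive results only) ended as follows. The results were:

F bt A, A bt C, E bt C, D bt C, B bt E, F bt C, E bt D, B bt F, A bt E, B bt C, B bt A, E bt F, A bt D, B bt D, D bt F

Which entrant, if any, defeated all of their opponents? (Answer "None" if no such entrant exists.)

B

B has 5 wins out of 5 opponents — a perfect record.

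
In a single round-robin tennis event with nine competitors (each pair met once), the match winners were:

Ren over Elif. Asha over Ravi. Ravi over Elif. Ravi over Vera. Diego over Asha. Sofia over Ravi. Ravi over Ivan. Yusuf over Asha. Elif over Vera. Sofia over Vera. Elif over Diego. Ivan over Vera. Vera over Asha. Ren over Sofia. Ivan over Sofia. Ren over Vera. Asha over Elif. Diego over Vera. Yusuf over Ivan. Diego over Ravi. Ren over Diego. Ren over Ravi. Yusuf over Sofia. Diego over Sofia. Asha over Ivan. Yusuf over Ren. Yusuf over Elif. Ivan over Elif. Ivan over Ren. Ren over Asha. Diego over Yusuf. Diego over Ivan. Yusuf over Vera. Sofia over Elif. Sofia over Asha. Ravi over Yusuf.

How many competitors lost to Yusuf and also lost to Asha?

Yusuf beat: Elif, Sofia, Vera, Ivan, Asha, Ren.
Asha beat: Ravi, Elif, Ivan.
Both beat: Elif, Ivan — 2.

2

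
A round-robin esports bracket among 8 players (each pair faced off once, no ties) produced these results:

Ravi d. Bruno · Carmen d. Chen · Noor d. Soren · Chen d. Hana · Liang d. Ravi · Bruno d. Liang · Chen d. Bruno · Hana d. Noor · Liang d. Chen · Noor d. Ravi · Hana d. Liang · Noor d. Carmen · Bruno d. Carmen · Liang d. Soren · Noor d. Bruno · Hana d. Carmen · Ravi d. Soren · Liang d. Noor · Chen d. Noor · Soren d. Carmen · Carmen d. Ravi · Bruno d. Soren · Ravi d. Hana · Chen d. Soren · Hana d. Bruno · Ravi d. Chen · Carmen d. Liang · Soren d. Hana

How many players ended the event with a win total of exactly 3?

Win totals: Hana 4, Carmen 3, Chen 4, Ravi 4, Liang 4, Soren 2, Noor 4, Bruno 3.
Exactly 3: Carmen, Bruno — 2 players.

2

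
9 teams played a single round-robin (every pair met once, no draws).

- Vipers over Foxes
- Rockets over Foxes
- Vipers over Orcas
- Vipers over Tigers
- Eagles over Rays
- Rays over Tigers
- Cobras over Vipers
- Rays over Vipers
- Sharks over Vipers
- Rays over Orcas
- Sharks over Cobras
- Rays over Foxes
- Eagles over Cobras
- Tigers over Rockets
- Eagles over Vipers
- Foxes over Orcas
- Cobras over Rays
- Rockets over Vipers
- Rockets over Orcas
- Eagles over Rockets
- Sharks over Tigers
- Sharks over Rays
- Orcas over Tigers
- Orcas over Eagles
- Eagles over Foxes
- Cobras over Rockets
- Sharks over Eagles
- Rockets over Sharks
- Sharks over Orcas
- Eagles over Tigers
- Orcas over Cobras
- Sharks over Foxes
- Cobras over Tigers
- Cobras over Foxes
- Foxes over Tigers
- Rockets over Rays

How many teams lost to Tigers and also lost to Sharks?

Tigers beat: Rockets.
Sharks beat: Eagles, Foxes, Vipers, Orcas, Rays, Tigers, Cobras.
No one was beaten by both.

0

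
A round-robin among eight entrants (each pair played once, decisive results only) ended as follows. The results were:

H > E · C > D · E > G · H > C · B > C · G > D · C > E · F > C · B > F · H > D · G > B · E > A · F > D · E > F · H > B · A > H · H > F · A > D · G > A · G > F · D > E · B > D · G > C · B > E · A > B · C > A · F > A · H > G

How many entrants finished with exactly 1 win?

Win totals: A 3, B 4, C 3, D 1, E 3, F 3, G 5, H 6.
Exactly 1: D — 1 entrant.

1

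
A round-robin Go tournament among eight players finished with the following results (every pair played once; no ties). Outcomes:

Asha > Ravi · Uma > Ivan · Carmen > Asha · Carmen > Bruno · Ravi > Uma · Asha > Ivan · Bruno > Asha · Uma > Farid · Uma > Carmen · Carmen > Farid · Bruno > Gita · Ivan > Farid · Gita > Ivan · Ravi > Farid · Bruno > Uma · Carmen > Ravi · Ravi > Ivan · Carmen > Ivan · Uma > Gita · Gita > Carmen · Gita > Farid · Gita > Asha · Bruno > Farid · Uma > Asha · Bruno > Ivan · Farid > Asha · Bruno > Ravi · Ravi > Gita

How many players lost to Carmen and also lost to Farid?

1

Carmen beat: Farid, Asha, Ravi, Bruno, Ivan.
Farid beat: Asha.
Both beat: Asha — 1.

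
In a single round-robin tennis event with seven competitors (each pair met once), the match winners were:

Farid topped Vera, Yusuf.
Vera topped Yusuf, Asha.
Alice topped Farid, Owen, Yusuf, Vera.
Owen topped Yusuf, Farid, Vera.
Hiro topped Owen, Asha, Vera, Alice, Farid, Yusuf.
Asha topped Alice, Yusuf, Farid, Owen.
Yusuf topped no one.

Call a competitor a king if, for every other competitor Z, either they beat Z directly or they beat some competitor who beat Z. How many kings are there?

Vera cannot reach Hiro in two steps.
Hiro reaches everyone (king).
Asha cannot reach Hiro in two steps.
Farid cannot reach Hiro, Alice, Owen in two steps.
Alice cannot reach Hiro in two steps.
Owen cannot reach Hiro, Alice in two steps.
Yusuf cannot reach Vera, Hiro, Asha, Farid, Alice, Owen in two steps.
Kings: Hiro — 1.

1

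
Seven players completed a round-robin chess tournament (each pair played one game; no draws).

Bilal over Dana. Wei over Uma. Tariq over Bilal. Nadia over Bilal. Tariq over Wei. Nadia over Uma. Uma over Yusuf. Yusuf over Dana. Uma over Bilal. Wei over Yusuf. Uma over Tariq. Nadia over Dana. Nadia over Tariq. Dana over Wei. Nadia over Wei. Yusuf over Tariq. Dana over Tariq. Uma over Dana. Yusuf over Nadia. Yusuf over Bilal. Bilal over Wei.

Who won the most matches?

Win totals: Uma 4, Wei 2, Tariq 2, Nadia 5, Dana 2, Yusuf 4, Bilal 2.
Nadia leads with 5 wins (next highest: 4).

Nadia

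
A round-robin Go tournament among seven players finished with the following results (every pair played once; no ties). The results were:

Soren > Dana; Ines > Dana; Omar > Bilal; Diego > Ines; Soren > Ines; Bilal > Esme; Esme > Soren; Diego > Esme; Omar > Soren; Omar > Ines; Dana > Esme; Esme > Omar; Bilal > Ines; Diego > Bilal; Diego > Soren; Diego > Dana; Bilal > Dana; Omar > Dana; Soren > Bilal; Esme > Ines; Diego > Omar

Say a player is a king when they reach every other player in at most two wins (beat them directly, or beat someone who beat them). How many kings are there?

Diego reaches everyone (king).
Esme cannot reach Diego in two steps.
Ines cannot reach Diego, Bilal, Soren, Omar in two steps.
Bilal cannot reach Diego in two steps.
Soren cannot reach Diego, Omar in two steps.
Dana cannot reach Diego, Bilal in two steps.
Omar cannot reach Diego in two steps.
Kings: Diego — 1.

1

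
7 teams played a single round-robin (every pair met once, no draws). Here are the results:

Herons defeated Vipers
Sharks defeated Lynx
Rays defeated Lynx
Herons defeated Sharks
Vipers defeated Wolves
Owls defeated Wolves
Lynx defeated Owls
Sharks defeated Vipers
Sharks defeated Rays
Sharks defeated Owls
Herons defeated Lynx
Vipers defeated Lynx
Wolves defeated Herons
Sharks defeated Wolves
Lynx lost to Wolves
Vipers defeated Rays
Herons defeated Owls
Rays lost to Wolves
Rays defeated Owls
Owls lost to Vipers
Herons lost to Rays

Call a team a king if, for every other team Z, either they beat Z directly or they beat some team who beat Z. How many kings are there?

Rays reaches everyone (king).
Wolves reaches everyone (king).
Sharks reaches everyone (king).
Vipers cannot reach Sharks in two steps.
Owls cannot reach Sharks, Vipers in two steps.
Lynx cannot reach Rays, Sharks, Vipers, Herons in two steps.
Herons reaches everyone (king).
Kings: Rays, Wolves, Sharks, Herons — 4.

4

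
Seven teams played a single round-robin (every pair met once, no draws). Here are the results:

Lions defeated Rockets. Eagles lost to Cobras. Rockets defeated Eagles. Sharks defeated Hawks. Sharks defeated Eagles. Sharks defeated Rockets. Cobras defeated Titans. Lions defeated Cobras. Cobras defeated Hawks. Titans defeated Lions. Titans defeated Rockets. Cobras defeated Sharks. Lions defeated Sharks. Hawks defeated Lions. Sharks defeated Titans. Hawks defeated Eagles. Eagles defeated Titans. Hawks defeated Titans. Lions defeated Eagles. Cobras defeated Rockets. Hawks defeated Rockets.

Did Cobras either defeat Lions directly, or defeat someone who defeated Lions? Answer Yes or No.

Yes

Cobras did not beat Lions directly.
Cobras beat Rockets, Sharks, Titans, Eagles, Hawks. Of those, Titans beat Lions.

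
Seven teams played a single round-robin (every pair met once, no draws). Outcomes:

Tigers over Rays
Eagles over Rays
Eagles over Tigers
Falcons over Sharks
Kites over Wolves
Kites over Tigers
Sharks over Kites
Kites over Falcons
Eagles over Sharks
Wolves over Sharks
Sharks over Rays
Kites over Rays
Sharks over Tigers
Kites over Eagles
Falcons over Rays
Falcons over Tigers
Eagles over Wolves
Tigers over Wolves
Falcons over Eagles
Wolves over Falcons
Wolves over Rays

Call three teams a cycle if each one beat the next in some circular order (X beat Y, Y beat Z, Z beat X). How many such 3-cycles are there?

Win totals: Wolves 3, Rays 0, Eagles 4, Tigers 2, Kites 5, Falcons 4, Sharks 3.
A team with w wins dominates both others in C(w,2) triples; summing gives 3 + 0 + 6 + 1 + 10 + 6 + 3 = 29 transitive triples.
Total triples C(7,3) = 35, so cyclic triples = 35 − 29 = 6.

6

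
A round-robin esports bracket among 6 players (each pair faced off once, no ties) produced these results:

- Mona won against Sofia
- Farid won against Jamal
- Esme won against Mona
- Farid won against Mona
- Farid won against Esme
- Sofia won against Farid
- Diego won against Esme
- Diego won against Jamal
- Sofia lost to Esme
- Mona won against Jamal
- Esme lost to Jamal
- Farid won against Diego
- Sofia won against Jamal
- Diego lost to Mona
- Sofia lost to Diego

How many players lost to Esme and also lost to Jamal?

0

Esme beat: Mona, Sofia.
Jamal beat: Esme.
No one was beaten by both.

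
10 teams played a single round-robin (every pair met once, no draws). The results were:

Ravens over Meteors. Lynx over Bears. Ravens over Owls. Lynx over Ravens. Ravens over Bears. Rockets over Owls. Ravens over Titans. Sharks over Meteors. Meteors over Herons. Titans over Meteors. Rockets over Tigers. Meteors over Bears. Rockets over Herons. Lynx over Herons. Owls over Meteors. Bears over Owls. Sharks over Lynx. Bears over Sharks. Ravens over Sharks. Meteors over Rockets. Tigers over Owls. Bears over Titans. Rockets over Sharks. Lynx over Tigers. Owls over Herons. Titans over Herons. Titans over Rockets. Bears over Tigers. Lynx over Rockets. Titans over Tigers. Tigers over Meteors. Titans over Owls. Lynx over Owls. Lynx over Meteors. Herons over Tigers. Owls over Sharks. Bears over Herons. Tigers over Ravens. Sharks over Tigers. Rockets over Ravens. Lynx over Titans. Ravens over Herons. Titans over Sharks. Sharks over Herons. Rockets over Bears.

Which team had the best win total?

Win totals: Owls 3, Bears 5, Herons 1, Ravens 6, Sharks 4, Rockets 6, Meteors 3, Tigers 3, Lynx 8, Titans 6.
Lynx leads with 8 wins (next highest: 6).

Lynx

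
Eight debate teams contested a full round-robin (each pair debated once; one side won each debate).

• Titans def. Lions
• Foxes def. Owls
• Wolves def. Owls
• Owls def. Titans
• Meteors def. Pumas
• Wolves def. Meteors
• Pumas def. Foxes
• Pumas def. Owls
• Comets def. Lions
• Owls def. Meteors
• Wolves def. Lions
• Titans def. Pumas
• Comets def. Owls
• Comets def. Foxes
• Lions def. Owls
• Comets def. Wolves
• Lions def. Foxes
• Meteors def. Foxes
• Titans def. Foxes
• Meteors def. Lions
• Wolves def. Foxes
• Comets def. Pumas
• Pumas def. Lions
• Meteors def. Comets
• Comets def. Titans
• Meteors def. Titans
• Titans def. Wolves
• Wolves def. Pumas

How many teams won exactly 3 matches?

Win totals: Owls 2, Foxes 1, Pumas 3, Titans 4, Wolves 5, Comets 6, Lions 2, Meteors 5.
Exactly 3: Pumas — 1 team.

1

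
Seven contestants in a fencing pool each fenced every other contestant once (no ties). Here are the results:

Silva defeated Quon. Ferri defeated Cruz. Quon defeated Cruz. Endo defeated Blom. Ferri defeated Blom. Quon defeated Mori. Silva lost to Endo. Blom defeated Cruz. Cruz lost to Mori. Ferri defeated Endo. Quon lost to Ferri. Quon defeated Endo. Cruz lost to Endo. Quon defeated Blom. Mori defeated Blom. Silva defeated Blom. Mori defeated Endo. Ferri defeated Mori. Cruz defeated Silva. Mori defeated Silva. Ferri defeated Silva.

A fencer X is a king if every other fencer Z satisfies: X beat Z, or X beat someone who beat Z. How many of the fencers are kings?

1

Cruz cannot reach Endo, Ferri, Mori in two steps.
Quon cannot reach Ferri in two steps.
Blom cannot reach Quon, Endo, Ferri, Mori in two steps.
Endo cannot reach Ferri, Mori in two steps.
Ferri reaches everyone (king).
Mori cannot reach Ferri in two steps.
Silva cannot reach Ferri in two steps.
Kings: Ferri — 1.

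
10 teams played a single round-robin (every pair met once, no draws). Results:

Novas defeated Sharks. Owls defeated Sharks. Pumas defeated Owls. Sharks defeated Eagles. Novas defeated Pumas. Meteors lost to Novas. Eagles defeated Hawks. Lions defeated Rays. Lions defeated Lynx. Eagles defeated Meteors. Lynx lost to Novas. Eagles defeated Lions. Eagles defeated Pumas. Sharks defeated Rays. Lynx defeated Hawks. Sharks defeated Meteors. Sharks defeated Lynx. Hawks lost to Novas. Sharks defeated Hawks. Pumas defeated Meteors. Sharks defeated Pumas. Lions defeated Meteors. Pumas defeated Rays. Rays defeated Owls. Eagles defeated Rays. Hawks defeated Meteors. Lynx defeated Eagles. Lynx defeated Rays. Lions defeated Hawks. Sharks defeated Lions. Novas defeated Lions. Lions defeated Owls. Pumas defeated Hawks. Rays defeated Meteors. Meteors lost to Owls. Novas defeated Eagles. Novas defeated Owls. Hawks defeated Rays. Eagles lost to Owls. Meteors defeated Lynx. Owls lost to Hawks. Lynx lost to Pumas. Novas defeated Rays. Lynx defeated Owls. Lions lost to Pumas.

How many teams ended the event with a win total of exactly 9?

Win totals: Pumas 6, Lynx 4, Rays 2, Meteors 1, Lions 5, Novas 9, Hawks 3, Sharks 7, Eagles 5, Owls 3.
Exactly 9: Novas — 1 team.

1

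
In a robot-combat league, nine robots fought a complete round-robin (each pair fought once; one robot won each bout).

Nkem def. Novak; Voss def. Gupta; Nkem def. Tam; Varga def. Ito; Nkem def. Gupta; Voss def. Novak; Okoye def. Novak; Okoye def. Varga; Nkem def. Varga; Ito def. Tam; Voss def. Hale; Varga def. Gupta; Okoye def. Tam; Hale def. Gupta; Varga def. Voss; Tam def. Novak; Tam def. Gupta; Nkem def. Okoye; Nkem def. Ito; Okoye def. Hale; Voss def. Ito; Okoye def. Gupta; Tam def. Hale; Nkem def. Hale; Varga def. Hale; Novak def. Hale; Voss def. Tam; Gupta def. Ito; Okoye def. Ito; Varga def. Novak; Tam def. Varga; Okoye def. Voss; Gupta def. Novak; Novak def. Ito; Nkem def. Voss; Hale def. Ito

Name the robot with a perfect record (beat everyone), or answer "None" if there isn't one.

Nkem

Nkem has 8 wins out of 8 opponents — a perfect record.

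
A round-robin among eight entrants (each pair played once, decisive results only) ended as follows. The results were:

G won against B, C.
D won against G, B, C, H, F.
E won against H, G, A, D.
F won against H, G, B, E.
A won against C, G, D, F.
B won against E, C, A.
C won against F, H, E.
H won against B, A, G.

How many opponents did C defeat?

C's results: beat E, F, H; lost to A, B, D, G.
That is 3 wins.

3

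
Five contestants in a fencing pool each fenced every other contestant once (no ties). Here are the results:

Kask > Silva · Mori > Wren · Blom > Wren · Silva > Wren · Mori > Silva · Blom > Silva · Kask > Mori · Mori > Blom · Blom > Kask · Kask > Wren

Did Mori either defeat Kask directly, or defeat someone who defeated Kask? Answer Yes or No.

Yes

Mori did not beat Kask directly.
Mori beat Silva, Blom, Wren. Of those, Blom beat Kask.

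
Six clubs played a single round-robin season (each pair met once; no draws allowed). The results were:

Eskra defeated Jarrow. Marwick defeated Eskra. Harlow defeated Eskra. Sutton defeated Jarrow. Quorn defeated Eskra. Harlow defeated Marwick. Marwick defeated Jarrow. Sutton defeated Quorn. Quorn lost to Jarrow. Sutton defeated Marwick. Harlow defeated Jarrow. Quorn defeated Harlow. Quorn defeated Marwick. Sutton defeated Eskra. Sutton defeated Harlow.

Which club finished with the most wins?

Sutton

Win totals: Quorn 3, Harlow 3, Eskra 1, Jarrow 1, Marwick 2, Sutton 5.
Sutton leads with 5 wins (next highest: 3).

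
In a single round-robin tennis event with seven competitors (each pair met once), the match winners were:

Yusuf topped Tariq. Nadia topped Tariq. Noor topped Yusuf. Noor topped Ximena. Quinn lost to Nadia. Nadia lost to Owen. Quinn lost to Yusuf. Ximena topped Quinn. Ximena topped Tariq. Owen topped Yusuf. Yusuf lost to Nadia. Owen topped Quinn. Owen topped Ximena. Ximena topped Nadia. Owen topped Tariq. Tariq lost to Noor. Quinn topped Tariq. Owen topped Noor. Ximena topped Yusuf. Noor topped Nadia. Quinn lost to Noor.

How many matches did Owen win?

Owen's results: beat Noor, Nadia, Yusuf, Quinn, Tariq, Ximena; lost to no one.
That is 6 wins.

6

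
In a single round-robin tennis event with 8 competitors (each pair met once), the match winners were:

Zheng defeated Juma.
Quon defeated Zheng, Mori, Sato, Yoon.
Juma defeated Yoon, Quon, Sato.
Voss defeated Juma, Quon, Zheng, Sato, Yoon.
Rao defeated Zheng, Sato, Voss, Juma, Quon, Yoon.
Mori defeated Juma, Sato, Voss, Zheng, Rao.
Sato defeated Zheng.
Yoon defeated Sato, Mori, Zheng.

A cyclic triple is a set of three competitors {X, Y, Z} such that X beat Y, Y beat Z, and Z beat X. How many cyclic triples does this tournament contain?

Win totals: Juma 3, Mori 5, Zheng 1, Quon 4, Rao 6, Voss 5, Yoon 3, Sato 1.
A competitor with w wins dominates both others in C(w,2) triples; summing gives 3 + 10 + 0 + 6 + 15 + 10 + 3 + 0 = 47 transitive triples.
Total triples C(8,3) = 56, so cyclic triples = 56 − 47 = 9.

9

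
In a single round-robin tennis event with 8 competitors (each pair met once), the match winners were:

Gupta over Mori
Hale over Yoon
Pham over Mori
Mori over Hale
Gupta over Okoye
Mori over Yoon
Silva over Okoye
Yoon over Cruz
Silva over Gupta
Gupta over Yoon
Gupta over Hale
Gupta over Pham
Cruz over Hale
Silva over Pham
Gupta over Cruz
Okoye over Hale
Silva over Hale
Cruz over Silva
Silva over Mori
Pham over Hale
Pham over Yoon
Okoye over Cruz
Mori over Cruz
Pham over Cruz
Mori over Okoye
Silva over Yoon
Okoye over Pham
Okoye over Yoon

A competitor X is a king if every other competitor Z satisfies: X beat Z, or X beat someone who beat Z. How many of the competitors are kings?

3

Yoon cannot reach Gupta, Okoye, Mori, Pham in two steps.
Gupta reaches everyone (king).
Okoye cannot reach Gupta in two steps.
Cruz reaches everyone (king).
Hale cannot reach Gupta, Okoye, Silva, Mori, Pham in two steps.
Silva reaches everyone (king).
Mori cannot reach Gupta in two steps.
Pham cannot reach Gupta in two steps.
Kings: Gupta, Cruz, Silva — 3.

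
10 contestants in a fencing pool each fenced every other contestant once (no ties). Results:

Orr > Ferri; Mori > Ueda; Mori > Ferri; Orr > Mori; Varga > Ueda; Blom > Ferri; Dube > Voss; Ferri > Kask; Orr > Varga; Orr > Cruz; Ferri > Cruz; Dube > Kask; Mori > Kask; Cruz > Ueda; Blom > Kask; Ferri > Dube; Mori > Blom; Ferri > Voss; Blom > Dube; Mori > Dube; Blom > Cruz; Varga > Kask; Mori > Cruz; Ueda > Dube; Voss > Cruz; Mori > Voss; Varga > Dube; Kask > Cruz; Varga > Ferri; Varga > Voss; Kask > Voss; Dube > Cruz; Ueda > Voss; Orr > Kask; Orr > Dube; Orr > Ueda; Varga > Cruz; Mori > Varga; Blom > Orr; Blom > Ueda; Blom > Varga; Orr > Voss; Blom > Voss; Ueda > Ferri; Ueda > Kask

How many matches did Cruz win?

Cruz's results: beat Ueda; lost to Kask, Mori, Blom, Ferri, Orr, Varga, Dube, Voss.
That is 1 win.

1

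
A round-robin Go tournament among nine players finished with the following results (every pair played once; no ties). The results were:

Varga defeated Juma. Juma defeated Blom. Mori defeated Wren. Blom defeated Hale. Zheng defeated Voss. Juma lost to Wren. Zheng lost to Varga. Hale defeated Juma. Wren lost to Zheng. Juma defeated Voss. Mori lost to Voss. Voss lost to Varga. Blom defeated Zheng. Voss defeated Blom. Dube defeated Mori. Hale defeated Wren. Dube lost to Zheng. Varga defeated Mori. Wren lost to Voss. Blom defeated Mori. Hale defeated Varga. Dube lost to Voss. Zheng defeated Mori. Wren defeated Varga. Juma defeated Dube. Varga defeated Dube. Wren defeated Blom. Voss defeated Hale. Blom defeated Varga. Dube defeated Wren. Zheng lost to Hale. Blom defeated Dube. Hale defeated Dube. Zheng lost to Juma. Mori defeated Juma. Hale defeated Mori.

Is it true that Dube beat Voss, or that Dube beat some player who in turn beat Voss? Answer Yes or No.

Dube did not beat Voss directly.
Dube beat Mori, Wren, but each of them lost to Voss. No two-step path.

No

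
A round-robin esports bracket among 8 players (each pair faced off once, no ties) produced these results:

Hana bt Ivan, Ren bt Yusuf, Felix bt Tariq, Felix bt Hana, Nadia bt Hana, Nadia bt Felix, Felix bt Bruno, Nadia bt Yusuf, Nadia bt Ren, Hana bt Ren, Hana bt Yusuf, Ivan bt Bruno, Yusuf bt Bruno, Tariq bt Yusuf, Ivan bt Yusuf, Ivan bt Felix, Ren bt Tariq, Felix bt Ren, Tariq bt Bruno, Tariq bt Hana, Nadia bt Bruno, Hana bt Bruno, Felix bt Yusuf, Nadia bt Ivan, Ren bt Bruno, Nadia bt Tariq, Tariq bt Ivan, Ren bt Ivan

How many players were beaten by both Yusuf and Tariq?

1

Yusuf beat: Bruno.
Tariq beat: Yusuf, Ivan, Bruno, Hana.
Both beat: Bruno — 1.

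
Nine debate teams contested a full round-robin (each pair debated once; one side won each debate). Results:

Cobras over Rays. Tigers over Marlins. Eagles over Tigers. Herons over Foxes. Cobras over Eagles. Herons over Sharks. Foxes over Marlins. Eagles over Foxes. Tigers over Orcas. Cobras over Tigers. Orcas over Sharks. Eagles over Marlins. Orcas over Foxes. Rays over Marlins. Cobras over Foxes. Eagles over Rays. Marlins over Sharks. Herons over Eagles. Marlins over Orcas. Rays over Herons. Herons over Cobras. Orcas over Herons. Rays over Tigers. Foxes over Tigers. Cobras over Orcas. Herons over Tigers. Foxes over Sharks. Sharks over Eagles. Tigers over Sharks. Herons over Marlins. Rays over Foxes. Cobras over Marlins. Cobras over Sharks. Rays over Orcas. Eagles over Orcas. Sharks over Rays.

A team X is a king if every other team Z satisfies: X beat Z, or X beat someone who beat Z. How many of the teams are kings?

4

Foxes cannot reach Herons, Cobras in two steps.
Sharks cannot reach Cobras in two steps.
Rays reaches everyone (king).
Orcas reaches everyone (king).
Tigers cannot reach Cobras in two steps.
Marlins cannot reach Tigers, Cobras in two steps.
Eagles cannot reach Cobras in two steps.
Herons reaches everyone (king).
Cobras reaches everyone (king).
Kings: Rays, Orcas, Herons, Cobras — 4.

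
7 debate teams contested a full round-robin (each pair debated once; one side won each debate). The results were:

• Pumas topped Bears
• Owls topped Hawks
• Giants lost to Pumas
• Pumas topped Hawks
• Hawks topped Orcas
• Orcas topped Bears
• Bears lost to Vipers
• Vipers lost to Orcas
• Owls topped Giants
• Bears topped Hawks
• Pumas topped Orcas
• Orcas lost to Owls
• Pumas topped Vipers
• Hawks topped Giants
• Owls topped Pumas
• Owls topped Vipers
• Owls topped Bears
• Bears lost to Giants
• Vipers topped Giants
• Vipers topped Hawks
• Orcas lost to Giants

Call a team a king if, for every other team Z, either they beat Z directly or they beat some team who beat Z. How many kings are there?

Giants cannot reach Owls, Pumas in two steps.
Vipers cannot reach Owls, Pumas in two steps.
Bears cannot reach Vipers, Owls, Pumas in two steps.
Hawks cannot reach Owls, Pumas in two steps.
Owls reaches everyone (king).
Orcas cannot reach Owls, Pumas in two steps.
Pumas cannot reach Owls in two steps.
Kings: Owls — 1.

1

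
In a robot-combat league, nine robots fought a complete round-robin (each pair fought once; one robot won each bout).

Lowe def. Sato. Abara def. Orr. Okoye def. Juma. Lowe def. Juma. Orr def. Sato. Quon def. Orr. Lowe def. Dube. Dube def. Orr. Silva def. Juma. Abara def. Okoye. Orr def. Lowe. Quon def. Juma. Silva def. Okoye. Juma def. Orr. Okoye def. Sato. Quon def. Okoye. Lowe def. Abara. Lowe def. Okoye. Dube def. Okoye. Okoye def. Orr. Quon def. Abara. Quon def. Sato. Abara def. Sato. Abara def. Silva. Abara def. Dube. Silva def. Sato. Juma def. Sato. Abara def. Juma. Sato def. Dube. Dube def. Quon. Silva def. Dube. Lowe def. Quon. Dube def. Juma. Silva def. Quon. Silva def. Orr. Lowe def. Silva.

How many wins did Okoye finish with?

3

Okoye's results: beat Sato, Orr, Juma; lost to Dube, Lowe, Quon, Abara, Silva.
That is 3 wins.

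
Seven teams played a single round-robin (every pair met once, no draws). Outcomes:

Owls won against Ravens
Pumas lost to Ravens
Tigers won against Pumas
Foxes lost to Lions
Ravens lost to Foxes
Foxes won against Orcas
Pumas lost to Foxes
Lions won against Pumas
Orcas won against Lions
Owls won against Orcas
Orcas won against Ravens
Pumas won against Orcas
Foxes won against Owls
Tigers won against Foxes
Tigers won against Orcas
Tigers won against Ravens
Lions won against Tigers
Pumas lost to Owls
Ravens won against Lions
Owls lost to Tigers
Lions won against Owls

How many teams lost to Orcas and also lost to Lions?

Orcas beat: Ravens, Lions.
Lions beat: Owls, Tigers, Foxes, Pumas.
No one was beaten by both.

0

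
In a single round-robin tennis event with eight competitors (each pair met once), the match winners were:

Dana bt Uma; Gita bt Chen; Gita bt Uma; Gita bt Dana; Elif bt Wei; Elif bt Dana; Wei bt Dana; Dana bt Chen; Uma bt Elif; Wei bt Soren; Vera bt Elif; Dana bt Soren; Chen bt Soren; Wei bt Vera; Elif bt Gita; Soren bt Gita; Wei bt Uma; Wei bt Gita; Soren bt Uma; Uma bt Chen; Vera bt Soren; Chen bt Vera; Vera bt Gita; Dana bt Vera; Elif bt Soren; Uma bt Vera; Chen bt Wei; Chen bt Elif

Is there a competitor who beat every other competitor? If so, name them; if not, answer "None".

None

Highest win total is Wei with 5 (out of 7 possible).
Wei lost to Elif, Chen, so no competitor went undefeated.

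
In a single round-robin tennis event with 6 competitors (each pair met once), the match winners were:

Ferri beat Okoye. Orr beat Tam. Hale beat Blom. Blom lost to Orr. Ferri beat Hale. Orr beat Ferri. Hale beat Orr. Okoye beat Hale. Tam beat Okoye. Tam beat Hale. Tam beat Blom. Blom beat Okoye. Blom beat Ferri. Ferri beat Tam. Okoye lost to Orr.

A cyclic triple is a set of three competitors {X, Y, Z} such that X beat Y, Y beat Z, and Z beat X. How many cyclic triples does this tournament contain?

6

Of the C(6,3) = 20 triples, the cyclic ones are: {Blom, Hale, Ferri}; {Blom, Hale, Okoye}; {Blom, Ferri, Tam}; {Orr, Hale, Ferri}; {Orr, Hale, Tam}; {Orr, Hale, Okoye}.
That is 6.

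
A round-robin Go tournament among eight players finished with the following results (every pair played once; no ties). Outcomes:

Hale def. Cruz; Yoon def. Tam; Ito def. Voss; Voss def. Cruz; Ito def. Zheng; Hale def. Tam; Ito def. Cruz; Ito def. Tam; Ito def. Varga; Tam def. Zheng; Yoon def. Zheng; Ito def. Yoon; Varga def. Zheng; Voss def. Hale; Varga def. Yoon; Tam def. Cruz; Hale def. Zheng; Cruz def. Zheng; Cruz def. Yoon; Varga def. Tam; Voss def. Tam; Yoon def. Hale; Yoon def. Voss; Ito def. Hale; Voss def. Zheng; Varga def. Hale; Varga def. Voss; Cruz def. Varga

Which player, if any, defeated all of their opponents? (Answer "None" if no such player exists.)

Ito

Ito has 7 wins out of 7 opponents — a perfect record.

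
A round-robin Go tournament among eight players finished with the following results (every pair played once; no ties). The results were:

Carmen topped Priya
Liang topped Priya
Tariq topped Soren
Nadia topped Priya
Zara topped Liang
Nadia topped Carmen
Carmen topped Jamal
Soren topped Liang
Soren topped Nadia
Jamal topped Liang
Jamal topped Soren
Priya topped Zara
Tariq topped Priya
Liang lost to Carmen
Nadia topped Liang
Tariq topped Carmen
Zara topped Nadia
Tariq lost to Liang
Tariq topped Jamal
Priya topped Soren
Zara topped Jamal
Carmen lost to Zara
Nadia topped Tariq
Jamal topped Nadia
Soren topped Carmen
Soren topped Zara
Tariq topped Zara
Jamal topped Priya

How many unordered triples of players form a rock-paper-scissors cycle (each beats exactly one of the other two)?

17

Win totals: Priya 2, Carmen 3, Jamal 4, Soren 4, Nadia 4, Zara 4, Liang 2, Tariq 5.
A player with w wins dominates both others in C(w,2) triples; summing gives 1 + 3 + 6 + 6 + 6 + 6 + 1 + 10 = 39 transitive triples.
Total triples C(8,3) = 56, so cyclic triples = 56 − 39 = 17.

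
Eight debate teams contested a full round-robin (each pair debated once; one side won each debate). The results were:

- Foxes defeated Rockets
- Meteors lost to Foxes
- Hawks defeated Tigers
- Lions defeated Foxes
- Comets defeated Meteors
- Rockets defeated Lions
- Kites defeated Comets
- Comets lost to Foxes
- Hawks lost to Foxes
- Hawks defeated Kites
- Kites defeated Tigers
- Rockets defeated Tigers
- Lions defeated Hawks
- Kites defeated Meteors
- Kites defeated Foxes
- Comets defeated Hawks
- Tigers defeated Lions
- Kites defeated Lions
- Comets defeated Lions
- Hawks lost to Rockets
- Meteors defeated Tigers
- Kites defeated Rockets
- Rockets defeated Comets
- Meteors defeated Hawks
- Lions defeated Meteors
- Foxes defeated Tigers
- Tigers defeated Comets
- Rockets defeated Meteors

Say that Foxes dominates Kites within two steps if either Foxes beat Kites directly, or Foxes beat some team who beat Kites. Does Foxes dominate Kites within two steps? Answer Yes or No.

Foxes did not beat Kites directly.
Foxes beat Tigers, Meteors, Rockets, Hawks, Comets. Of those, Hawks beat Kites.

Yes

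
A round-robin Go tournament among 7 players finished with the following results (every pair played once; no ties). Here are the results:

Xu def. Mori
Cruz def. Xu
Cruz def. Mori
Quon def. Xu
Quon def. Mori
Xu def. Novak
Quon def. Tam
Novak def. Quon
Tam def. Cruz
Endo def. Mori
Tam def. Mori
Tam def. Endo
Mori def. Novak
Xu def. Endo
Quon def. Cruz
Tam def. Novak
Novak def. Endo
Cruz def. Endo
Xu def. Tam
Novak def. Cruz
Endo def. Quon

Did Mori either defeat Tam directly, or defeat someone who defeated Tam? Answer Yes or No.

Mori did not beat Tam directly.
Mori beat Novak, but each of them lost to Tam. No two-step path.

No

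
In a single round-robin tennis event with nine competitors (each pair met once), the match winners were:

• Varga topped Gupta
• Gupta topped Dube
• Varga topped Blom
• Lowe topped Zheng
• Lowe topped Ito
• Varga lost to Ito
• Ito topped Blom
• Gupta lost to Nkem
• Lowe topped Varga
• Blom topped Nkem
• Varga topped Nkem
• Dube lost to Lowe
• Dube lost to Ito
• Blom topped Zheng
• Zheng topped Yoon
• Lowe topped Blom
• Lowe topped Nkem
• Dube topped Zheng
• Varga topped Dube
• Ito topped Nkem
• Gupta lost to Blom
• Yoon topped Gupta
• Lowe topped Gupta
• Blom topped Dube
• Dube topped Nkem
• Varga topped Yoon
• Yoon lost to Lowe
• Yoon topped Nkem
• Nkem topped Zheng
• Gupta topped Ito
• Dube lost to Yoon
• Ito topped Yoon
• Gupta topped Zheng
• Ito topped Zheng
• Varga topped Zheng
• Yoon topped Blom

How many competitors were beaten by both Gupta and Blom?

2

Gupta beat: Zheng, Ito, Dube.
Blom beat: Zheng, Nkem, Gupta, Dube.
Both beat: Zheng, Dube — 2.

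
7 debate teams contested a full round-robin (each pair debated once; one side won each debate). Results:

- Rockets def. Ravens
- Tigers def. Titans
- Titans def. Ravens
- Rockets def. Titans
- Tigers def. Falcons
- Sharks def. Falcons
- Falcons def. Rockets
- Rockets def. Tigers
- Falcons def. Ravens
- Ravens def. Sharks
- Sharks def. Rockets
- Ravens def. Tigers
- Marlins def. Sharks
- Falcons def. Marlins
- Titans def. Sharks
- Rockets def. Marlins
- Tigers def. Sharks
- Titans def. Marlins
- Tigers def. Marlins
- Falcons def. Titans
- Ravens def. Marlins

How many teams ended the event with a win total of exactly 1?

Win totals: Sharks 2, Marlins 1, Rockets 4, Tigers 4, Falcons 4, Titans 3, Ravens 3.
Exactly 1: Marlins — 1 team.

1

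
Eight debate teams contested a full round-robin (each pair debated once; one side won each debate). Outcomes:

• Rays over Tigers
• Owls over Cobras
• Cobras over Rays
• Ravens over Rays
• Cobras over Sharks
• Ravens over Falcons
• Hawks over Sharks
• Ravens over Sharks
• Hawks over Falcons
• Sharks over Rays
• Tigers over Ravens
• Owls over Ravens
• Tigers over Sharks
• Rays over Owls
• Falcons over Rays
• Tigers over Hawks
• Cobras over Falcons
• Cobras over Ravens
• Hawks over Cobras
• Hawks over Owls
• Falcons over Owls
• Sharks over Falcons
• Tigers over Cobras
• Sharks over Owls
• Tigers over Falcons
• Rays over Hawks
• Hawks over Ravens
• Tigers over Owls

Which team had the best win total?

Win totals: Sharks 3, Rays 3, Cobras 4, Ravens 3, Owls 2, Tigers 6, Hawks 5, Falcons 2.
Tigers leads with 6 wins (next highest: 5).

Tigers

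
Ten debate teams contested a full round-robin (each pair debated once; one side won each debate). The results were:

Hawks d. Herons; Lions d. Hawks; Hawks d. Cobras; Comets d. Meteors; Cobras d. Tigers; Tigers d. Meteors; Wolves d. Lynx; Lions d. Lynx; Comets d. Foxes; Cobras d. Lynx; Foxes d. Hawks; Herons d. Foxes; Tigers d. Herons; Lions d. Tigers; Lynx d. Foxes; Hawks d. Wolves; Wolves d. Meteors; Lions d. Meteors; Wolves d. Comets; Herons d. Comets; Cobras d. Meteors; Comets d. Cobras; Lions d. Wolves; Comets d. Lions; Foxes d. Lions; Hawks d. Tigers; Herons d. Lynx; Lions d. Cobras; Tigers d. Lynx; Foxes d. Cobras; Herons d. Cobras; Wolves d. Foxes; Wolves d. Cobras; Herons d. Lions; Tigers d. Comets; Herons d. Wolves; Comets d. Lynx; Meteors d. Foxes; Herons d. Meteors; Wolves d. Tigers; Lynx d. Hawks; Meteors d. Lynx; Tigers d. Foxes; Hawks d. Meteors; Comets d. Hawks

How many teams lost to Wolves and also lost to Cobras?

Wolves beat: Lynx, Meteors, Cobras, Foxes, Comets, Tigers.
Cobras beat: Lynx, Meteors, Tigers.
Both beat: Lynx, Meteors, Tigers — 3.

3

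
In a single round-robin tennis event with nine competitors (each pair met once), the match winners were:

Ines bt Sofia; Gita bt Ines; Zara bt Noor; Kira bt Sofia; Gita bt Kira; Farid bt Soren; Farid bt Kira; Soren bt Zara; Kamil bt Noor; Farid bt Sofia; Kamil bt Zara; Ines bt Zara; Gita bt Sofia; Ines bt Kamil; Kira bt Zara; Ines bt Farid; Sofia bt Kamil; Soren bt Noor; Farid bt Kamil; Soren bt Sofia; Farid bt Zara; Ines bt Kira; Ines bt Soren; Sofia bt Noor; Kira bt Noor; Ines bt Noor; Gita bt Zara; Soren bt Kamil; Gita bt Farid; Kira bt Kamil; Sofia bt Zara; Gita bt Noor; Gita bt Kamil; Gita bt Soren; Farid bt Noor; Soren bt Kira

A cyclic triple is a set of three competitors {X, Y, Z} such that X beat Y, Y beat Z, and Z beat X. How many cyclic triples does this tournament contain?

Win totals: Farid 6, Kira 4, Kamil 2, Soren 5, Gita 8, Ines 7, Noor 0, Zara 1, Sofia 3.
A competitor with w wins dominates both others in C(w,2) triples; summing gives 15 + 6 + 1 + 10 + 28 + 21 + 0 + 0 + 3 = 84 transitive triples.
Total triples C(9,3) = 84, so cyclic triples = 84 − 84 = 0.

0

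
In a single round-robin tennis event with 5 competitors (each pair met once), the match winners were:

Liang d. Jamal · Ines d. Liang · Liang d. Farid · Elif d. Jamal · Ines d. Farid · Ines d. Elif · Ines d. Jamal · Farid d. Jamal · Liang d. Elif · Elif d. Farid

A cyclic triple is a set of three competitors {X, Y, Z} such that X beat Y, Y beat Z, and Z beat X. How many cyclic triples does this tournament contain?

Of the C(5,3) = 10 triples, the cyclic ones are: none.
That is 0.

0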